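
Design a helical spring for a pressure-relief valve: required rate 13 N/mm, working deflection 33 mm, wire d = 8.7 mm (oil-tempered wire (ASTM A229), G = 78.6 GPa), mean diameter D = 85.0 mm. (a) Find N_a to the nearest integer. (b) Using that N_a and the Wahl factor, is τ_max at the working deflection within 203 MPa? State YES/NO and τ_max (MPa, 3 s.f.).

N_a = Gd⁴/(8D³k) = (78.6×10³)(8.7⁴)/(8·85.0³·13) = 7.05 → N_a = 7
Actual rate k = Gd⁴/(8D³·7) = 13.093 N/mm
Working load F = kδ = 13.093·33 = 432.08 N
C = 85.0/8.7 = 9.7701; K_W = (4C−1)/(4C−4)+0.615/C = 1.1485
τ_max = K_W·8FD/(πd³) = 1.1485·142.03 = 163.11 MPa
τ_max ≤ 203 MPa → acceptable

(a) 7 coils; (b) YES, τ_max = 163 MPa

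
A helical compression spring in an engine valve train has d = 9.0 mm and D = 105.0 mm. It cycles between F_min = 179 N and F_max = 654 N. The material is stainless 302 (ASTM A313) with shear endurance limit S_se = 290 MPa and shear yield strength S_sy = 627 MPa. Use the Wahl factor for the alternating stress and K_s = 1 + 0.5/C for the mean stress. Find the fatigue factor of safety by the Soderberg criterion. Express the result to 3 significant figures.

C = D/d = 105.0/9.0 = 11.6667; K_W = (4C−1)/(4C−4)+0.615/C = 1.1230; K_s = 1+0.5/C = 1.0429
F_a = (F_max−F_min)/2 = 237.5 N; F_m = (F_max+F_min)/2 = 416.5 N
τ_a = K_W·8F_aD/(πd³) = 1.1230 × 87.109 = 97.826 MPa
τ_m = K_s·8F_mD/(πd³) = 1.0429 × 152.76 = 159.31 MPa
Soderberg: 1/n_f = τ_a/S_se + τ_m/S_sy = 97.826/290 + 159.31/627 = 0.33733 + 0.25408 = 0.59141
n_f = 1/0.59141 = 1.691

1.69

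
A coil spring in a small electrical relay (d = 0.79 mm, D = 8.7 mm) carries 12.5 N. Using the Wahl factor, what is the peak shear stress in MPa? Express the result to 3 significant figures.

635 MPa

Spring index C = D/d = 8.7/0.79 = 11.0127
K_W = (4C−1)/(4C−4) + 0.615/C = 43.051/40.051 + 0.0558 = 1.1308
τ₀ = 8FD/(πd³) = 8·12.5·8.7/(π·0.79³) = 870/1.5489 = 561.68 MPa
τ_max = K·τ₀ = 1.1308 × 561.68 = 635.12 MPa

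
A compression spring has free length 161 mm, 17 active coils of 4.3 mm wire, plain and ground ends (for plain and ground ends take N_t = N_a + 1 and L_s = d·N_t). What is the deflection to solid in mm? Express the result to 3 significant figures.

83.6 mm

N_t = 18; L_s = 4.3·18 = 77.4 mm
δ_solid = L₀ − L_s = 161 − 77.4 = 83.6 mm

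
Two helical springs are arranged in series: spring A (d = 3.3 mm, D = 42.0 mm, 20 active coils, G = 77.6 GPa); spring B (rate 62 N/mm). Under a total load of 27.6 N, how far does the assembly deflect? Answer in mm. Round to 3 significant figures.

36.0 mm

k_A = Gd⁴/(8D³N_a) = (77.6×10³)(3.3⁴)/(8·42.0³·20) = 0.77634 N/mm
Series: 1/k_eq = 1/0.77634 + 1/62 = 1.3042; k_eq = 0.76674 N/mm
δ = F/k_eq = 27.6/0.76674 = 35.997 mm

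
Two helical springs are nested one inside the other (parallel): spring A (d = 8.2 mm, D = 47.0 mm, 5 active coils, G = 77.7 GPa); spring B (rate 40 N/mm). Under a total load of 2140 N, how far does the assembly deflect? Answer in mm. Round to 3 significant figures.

k_A = Gd⁴/(8D³N_a) = (77.7×10³)(8.2⁴)/(8·47.0³·5) = 84.591 N/mm
Parallel: k_eq = 84.591 + 40 = 124.59 N/mm
δ = F/k_eq = 2140/124.59 = 17.176 mm

17.2 mm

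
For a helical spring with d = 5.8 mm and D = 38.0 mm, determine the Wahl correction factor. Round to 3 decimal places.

C = D/d = 38.0/5.8 = 6.5517
K_W = (4C−1)/(4C−4) + 0.615/C = 25.207/22.207 + 0.0939 = 1.2290

1.229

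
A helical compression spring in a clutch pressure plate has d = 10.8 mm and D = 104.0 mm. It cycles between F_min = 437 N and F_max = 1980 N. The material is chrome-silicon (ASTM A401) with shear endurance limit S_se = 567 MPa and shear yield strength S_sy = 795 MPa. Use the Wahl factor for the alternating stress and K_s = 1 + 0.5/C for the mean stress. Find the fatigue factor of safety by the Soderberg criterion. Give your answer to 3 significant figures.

C = D/d = 104.0/10.8 = 9.6296; K_W = (4C−1)/(4C−4)+0.615/C = 1.1508; K_s = 1+0.5/C = 1.0519
F_a = (F_max−F_min)/2 = 771.5 N; F_m = (F_max+F_min)/2 = 1208.5 N
τ_a = K_W·8F_aD/(πd³) = 1.1508 × 162.2 = 186.65 MPa
τ_m = K_s·8F_mD/(πd³) = 1.0519 × 254.07 = 267.26 MPa
Soderberg: 1/n_f = τ_a/S_se + τ_m/S_sy = 186.65/567 + 267.26/795 = 0.32919 + 0.33618 = 0.66536
n_f = 1/0.66536 = 1.503

1.50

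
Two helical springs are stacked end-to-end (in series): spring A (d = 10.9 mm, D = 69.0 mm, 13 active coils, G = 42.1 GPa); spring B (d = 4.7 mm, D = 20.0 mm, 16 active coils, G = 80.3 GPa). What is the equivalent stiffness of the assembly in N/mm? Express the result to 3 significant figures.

12.0 N/mm

k_A = Gd⁴/(8D³N_a) = (42.1×10³)(10.9⁴)/(8·69.0³·13) = 17.394 N/mm
k_B = Gd⁴/(8D³N_a) = (80.3×10³)(4.7⁴)/(8·20.0³·16) = 38.265 N/mm
Series: 1/k_eq = 1/17.394 + 1/38.265 = 0.083623; k_eq = 11.958 N/mm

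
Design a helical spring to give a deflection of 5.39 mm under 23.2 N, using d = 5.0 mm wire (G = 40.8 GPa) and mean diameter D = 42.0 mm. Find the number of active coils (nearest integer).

10

Required rate k = F/δ = 23.2/5.39 = 4.3043 N/mm
N_a = Gd⁴/(8D³k) = (40.8×10³ × 5.0⁴)/(8 × 42.0³ × 4.3043)
    = 2.55e+07 / 2.55116e+06 = 9.995 → 10 coils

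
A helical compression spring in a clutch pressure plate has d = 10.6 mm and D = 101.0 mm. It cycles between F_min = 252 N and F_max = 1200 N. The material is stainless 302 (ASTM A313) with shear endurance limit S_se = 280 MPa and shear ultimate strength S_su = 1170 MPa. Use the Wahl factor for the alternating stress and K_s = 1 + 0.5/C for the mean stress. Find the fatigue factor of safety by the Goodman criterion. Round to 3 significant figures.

1.78

C = D/d = 101.0/10.6 = 9.5283; K_W = (4C−1)/(4C−4)+0.615/C = 1.1525; K_s = 1+0.5/C = 1.0525
F_a = (F_max−F_min)/2 = 474 N; F_m = (F_max+F_min)/2 = 726 N
τ_a = K_W·8F_aD/(πd³) = 1.1525 × 102.36 = 117.97 MPa
τ_m = K_s·8F_mD/(πd³) = 1.0525 × 156.78 = 165 MPa
Goodman: 1/n_f = τ_a/S_se + τ_m/S_su = 117.97/280 + 165/1170 = 0.42131 + 0.14103 = 0.56234
n_f = 1/0.56234 = 1.778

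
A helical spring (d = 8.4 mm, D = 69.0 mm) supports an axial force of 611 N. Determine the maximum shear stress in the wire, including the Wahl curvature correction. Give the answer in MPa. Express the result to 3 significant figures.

214 MPa

Spring index C = D/d = 69.0/8.4 = 8.2143
K_W = (4C−1)/(4C−4) + 0.615/C = 31.857/28.857 + 0.0749 = 1.1788
τ₀ = 8FD/(πd³) = 8·611·69.0/(π·8.4³) = 337272/1862 = 181.13 MPa
τ_max = K·τ₀ = 1.1788 × 181.13 = 213.52 MPa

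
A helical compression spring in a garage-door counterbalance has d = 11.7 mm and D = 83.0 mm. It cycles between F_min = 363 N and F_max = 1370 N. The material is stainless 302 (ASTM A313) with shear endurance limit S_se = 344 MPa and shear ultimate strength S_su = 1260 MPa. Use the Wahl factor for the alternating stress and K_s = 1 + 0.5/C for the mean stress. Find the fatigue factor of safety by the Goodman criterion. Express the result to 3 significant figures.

3.02

C = D/d = 83.0/11.7 = 7.0940; K_W = (4C−1)/(4C−4)+0.615/C = 1.2098; K_s = 1+0.5/C = 1.0705
F_a = (F_max−F_min)/2 = 503.5 N; F_m = (F_max+F_min)/2 = 866.5 N
τ_a = K_W·8F_aD/(πd³) = 1.2098 × 66.445 = 80.382 MPa
τ_m = K_s·8F_mD/(πd³) = 1.0705 × 114.35 = 122.41 MPa
Goodman: 1/n_f = τ_a/S_se + τ_m/S_su = 80.382/344 + 122.41/1260 = 0.23367 + 0.09715 = 0.33082
n_f = 1/0.33082 = 3.023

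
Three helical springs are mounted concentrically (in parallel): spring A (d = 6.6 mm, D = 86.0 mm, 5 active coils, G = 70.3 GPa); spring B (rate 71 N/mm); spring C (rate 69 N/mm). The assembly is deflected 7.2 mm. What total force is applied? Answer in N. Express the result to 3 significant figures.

1050 N

k_A = Gd⁴/(8D³N_a) = (70.3×10³)(6.6⁴)/(8·86.0³·5) = 5.243 N/mm
Parallel: k_eq = 5.243 + 71 + 69 = 145.24 N/mm
F = k_eq·δ = 145.24·7.2 = 1045.7 N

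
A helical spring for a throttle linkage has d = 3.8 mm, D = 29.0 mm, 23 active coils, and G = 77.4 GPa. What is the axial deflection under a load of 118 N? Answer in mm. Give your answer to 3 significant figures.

k = Gd⁴/(8D³N_a) = (77.4×10³)(3.8⁴)/(8·29.0³·23) = 3.5964 N/mm
δ = F/k = 118 / 3.5964 = 32.811 mm

32.8 mm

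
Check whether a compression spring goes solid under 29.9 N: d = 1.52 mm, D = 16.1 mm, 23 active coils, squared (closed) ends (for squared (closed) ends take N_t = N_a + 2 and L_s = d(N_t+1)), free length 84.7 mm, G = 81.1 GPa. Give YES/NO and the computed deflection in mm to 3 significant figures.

YES, δ = 53.0 mm

k = Gd⁴/(8D³N_a) = (81.1×10³)(1.52⁴)/(8·16.1³·23) = 0.56377 N/mm
N_t = 25; L_s = 1.52·26 = 39.52 mm; δ_solid = L₀ − L_s = 84.7 − 39.52 = 45.18 mm
δ = F/k = 29.9/0.56377 = 53.036 mm
δ ≥ δ_solid → spring goes solid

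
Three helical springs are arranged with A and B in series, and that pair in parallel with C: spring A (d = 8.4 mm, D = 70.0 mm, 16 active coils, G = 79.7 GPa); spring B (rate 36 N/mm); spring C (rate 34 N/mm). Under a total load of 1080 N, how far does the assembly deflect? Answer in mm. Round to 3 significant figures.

k_A = Gd⁴/(8D³N_a) = (79.7×10³)(8.4⁴)/(8·70.0³·16) = 9.038 N/mm
Springs A,B series: k_AB = 1/(1/9.038+1/36) = 7.2243 N/mm; parallel with C: k_eq = 7.2243+34 = 41.224 N/mm
δ = F/k_eq = 1080/41.224 = 26.198 mm

26.2 mm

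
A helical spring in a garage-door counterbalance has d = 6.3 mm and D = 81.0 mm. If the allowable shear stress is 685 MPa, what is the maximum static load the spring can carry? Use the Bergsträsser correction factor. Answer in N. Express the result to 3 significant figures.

C = D/d = 81.0/6.3 = 12.8571
K_B = (4C+2)/(4C−3) = 53.429/48.429 = 1.1032
τ_max = K·8FD/(πd³) → F_max = τ_allow·πd³/(8DK)
F_max = 685·π·6.3³/(8·81.0·1.1032) = 5.381e+05/714.9 = 752.69 N

753 N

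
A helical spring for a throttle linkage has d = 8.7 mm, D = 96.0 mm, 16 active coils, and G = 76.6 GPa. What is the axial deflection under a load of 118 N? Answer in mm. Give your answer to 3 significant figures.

k = Gd⁴/(8D³N_a) = (76.6×10³)(8.7⁴)/(8·96.0³·16) = 3.8751 N/mm
δ = F/k = 118 / 3.8751 = 30.451 mm

30.5 mm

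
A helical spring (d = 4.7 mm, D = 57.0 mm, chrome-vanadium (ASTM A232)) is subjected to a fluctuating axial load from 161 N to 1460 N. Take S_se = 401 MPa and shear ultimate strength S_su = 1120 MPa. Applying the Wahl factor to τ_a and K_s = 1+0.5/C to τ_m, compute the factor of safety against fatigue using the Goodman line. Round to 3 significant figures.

C = D/d = 57.0/4.7 = 12.1277; K_W = (4C−1)/(4C−4)+0.615/C = 1.1181; K_s = 1+0.5/C = 1.0412
F_a = (F_max−F_min)/2 = 649.5 N; F_m = (F_max+F_min)/2 = 810.5 N
τ_a = K_W·8F_aD/(πd³) = 1.1181 × 908.03 = 1015.3 MPa
τ_m = K_s·8F_mD/(πd³) = 1.0412 × 1133.1 = 1179.8 MPa
Goodman: 1/n_f = τ_a/S_se + τ_m/S_su = 1015.3/401 + 1179.8/1120 = 2.53187 + 1.05342 = 3.5853
n_f = 1/3.5853 = 0.2789

0.279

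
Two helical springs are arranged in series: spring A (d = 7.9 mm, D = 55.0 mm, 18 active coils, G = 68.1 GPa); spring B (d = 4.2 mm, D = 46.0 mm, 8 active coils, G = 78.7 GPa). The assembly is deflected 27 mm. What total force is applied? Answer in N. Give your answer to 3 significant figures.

78.3 N

k_A = Gd⁴/(8D³N_a) = (68.1×10³)(7.9⁴)/(8·55.0³·18) = 11.071 N/mm
k_B = Gd⁴/(8D³N_a) = (78.7×10³)(4.2⁴)/(8·46.0³·8) = 3.9311 N/mm
Series: 1/k_eq = 1/11.071 + 1/3.9311 = 0.3447; k_eq = 2.9011 N/mm
F = k_eq·δ = 2.9011·27 = 78.329 N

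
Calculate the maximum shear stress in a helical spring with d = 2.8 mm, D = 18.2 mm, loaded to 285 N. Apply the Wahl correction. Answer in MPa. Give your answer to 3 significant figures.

Spring index C = D/d = 18.2/2.8 = 6.5000
K_W = (4C−1)/(4C−4) + 0.615/C = 25.000/22.000 + 0.0946 = 1.2310
τ₀ = 8FD/(πd³) = 8·285·18.2/(π·2.8³) = 41496/68.964 = 601.7 MPa
τ_max = K·τ₀ = 1.2310 × 601.7 = 740.68 MPa

741 MPa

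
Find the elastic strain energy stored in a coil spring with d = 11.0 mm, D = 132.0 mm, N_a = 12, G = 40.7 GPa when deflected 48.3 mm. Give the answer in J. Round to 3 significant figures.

k = Gd⁴/(8D³N_a) = (40.7×10³)(11.0⁴)/(8·132.0³·12) = 2.6988 N/mm
U = ½kδ² = 0.5 × 2.6988 × 48.3² = 3148 N·mm = 3.148 J

3.15 J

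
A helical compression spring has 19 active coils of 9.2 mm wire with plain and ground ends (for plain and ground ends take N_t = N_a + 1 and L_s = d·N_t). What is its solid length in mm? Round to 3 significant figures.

184 mm

plain and ground ends: N_t = N_a + 1 = 19 + 1 = 20
L_s = d·N_t = 9.2 × 20 = 184 mm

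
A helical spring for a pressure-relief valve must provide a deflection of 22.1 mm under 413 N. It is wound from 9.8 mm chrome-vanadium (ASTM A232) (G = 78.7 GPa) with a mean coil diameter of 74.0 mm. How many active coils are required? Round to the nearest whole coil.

Required rate k = F/δ = 413/22.1 = 18.688 N/mm
N_a = Gd⁴/(8D³k) = (78.7×10³ × 9.8⁴)/(8 × 74.0³ × 18.688)
    = 7.25904e+08 / 6.05819e+07 = 11.98 → 12 coils

12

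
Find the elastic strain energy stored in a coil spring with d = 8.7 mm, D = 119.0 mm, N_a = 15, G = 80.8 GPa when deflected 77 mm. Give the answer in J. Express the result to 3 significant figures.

6.79 J

k = Gd⁴/(8D³N_a) = (80.8×10³)(8.7⁴)/(8·119.0³·15) = 2.2891 N/mm
U = ½kδ² = 0.5 × 2.2891 × 77² = 6786.1 N·mm = 6.7861 J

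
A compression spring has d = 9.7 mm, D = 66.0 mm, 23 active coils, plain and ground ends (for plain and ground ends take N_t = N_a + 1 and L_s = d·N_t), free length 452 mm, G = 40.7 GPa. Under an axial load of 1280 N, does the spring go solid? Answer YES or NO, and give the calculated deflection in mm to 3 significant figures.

k = Gd⁴/(8D³N_a) = (40.7×10³)(9.7⁴)/(8·66.0³·23) = 6.8113 N/mm
N_t = 24; L_s = 9.7·24 = 232.8 mm; δ_solid = L₀ − L_s = 452 − 232.8 = 219.2 mm
δ = F/k = 1280/6.8113 = 187.92 mm
δ < δ_solid → spring does not go solid

NO, δ = 188 mm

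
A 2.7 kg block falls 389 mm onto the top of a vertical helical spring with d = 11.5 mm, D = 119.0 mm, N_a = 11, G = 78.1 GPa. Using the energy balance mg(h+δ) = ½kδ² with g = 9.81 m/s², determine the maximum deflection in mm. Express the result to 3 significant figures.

k = Gd⁴/(8D³N_a) = (78.1×10³)(11.5⁴)/(8·119.0³·11) = 9.2113 N/mm
W = mg = 2.7 × 9.81 = 26.487 N
½kδ² − Wδ − Wh = 0 → δ = (W + √(W² + 2kWh))/k
δ = (26.487 + √(701.56 + 189815))/9.2113 = (26.487 + 436.48)/9.2113 = 50.261 mm

50.3 mm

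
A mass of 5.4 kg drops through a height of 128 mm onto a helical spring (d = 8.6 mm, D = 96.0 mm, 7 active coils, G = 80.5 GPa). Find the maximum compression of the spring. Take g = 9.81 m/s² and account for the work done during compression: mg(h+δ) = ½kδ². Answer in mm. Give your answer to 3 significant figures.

k = Gd⁴/(8D³N_a) = (80.5×10³)(8.6⁴)/(8·96.0³·7) = 8.8877 N/mm
W = mg = 5.4 × 9.81 = 52.974 N
½kδ² − Wδ − Wh = 0 → δ = (W + √(W² + 2kWh))/k
δ = (52.974 + √(2806.2 + 120529))/8.8877 = (52.974 + 351.19)/8.8877 = 45.475 mm

45.5 mm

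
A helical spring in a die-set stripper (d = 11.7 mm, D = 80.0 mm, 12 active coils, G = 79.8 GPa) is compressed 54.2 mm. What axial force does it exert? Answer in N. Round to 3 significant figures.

k = Gd⁴/(8D³N_a) = (79.8×10³)(11.7⁴)/(8·80.0³·12) = 30.423 N/mm
F = k·δ = 30.423 × 54.2 = 1648.9 N

1650 N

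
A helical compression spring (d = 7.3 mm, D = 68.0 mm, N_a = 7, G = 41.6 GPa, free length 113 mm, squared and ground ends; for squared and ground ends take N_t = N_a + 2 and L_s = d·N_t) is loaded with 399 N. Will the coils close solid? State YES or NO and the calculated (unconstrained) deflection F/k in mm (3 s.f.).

YES, δ = 59.5 mm

k = Gd⁴/(8D³N_a) = (41.6×10³)(7.3⁴)/(8·68.0³·7) = 6.7092 N/mm
N_t = 9; L_s = 7.3·9 = 65.7 mm; δ_solid = L₀ − L_s = 113 − 65.7 = 47.3 mm
δ = F/k = 399/6.7092 = 59.471 mm
δ ≥ δ_solid → spring goes solid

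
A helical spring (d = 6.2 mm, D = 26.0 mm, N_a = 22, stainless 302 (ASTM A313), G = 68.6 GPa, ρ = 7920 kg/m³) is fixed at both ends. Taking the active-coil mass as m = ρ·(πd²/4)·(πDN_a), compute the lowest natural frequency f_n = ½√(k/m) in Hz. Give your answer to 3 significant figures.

138 Hz

k = Gd⁴/(8D³N_a) = (68.6×10³)(6.2⁴)/(8·26.0³·22) = 32.769 N/mm = 32769 N/m
Wire length L = πDN_a = π·26.0·22 = 1797 mm
m = ρ·(πd²/4)·L = 7920 × 30.191×10⁻⁶ m² × 1.797 m = 0.42968 kg
f_n = ½√(k/m) = 0.5·√(32769/0.42968) = 0.5·√(76263) = 138.08 Hz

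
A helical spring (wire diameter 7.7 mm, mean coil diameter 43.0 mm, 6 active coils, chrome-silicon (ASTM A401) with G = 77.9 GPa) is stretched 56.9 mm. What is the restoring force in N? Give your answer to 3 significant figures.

4080 N

k = Gd⁴/(8D³N_a) = (77.9×10³)(7.7⁴)/(8·43.0³·6) = 71.755 N/mm
F = k·δ = 71.755 × 56.9 = 4082.9 N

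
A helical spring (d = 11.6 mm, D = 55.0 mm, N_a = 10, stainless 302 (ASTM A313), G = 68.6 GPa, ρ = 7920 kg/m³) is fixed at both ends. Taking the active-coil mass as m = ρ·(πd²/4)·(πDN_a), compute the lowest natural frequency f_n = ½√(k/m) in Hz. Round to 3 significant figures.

k = Gd⁴/(8D³N_a) = (68.6×10³)(11.6⁴)/(8·55.0³·10) = 93.321 N/mm = 93321 N/m
Wire length L = πDN_a = π·55.0·10 = 1727.9 mm
m = ρ·(πd²/4)·L = 7920 × 105.68×10⁻⁶ m² × 1.7279 m = 1.4463 kg
f_n = ½√(k/m) = 0.5·√(93321/1.4463) = 0.5·√(64526) = 127.01 Hz

127 Hz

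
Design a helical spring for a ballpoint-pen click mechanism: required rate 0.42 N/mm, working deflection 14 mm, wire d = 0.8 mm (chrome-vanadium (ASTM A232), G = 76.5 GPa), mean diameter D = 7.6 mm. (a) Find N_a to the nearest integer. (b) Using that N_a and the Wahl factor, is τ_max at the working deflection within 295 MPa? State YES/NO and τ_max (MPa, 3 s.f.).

N_a = Gd⁴/(8D³k) = (76.5×10³)(0.8⁴)/(8·7.6³·0.42) = 21.24 → N_a = 21
Actual rate k = Gd⁴/(8D³·21) = 0.42488 N/mm
Working load F = kδ = 0.42488·14 = 5.9484 N
C = 7.6/0.8 = 9.5000; K_W = (4C−1)/(4C−4)+0.615/C = 1.1530
τ_max = K_W·8FD/(πd³) = 1.1530·224.84 = 259.24 MPa
τ_max ≤ 295 MPa → acceptable

(a) 21 coils; (b) YES, τ_max = 259 MPa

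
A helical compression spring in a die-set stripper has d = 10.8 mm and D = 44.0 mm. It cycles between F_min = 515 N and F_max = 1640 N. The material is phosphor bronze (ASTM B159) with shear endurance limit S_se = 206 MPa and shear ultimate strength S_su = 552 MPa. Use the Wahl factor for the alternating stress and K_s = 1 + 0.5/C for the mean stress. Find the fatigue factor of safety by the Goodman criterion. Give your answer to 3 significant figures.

C = D/d = 44.0/10.8 = 4.0741; K_W = (4C−1)/(4C−4)+0.615/C = 1.3949; K_s = 1+0.5/C = 1.1227
F_a = (F_max−F_min)/2 = 562.5 N; F_m = (F_max+F_min)/2 = 1077.5 N
τ_a = K_W·8F_aD/(πd³) = 1.3949 × 50.032 = 69.791 MPa
τ_m = K_s·8F_mD/(πd³) = 1.1227 × 95.838 = 107.6 MPa
Goodman: 1/n_f = τ_a/S_se + τ_m/S_su = 69.791/206 + 107.6/552 = 0.33879 + 0.19493 = 0.53372
n_f = 1/0.53372 = 1.874

1.87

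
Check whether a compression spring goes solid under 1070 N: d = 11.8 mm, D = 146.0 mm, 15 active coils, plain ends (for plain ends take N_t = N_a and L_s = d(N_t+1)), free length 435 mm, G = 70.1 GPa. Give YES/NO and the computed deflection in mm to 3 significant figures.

YES, δ = 294 mm

k = Gd⁴/(8D³N_a) = (70.1×10³)(11.8⁴)/(8·146.0³·15) = 3.6392 N/mm
N_t = 15; L_s = 11.8·16 = 188.8 mm; δ_solid = L₀ − L_s = 435 − 188.8 = 246.2 mm
δ = F/k = 1070/3.6392 = 294.02 mm
δ ≥ δ_solid → spring goes solid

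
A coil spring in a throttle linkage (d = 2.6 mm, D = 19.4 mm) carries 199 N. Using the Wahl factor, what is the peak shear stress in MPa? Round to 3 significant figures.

670 MPa

Spring index C = D/d = 19.4/2.6 = 7.4615
K_W = (4C−1)/(4C−4) + 0.615/C = 28.846/25.846 + 0.0824 = 1.1985
τ₀ = 8FD/(πd³) = 8·199·19.4/(π·2.6³) = 30884.8/55.217 = 559.34 MPa
τ_max = K·τ₀ = 1.1985 × 559.34 = 670.36 MPa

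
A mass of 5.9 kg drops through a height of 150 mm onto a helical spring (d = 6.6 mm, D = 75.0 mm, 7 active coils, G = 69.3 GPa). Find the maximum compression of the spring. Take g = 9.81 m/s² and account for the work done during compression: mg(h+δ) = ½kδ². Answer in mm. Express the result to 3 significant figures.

67.2 mm

k = Gd⁴/(8D³N_a) = (69.3×10³)(6.6⁴)/(8·75.0³·7) = 5.5659 N/mm
W = mg = 5.9 × 9.81 = 57.879 N
½kδ² − Wδ − Wh = 0 → δ = (W + √(W² + 2kWh))/k
δ = (57.879 + √(3350 + 96645))/5.5659 = (57.879 + 316.22)/5.5659 = 67.212 mm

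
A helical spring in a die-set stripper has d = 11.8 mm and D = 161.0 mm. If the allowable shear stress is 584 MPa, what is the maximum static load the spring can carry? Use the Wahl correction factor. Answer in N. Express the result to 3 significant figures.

C = D/d = 161.0/11.8 = 13.6441
K_W = (4C−1)/(4C−4) + 0.615/C = 53.576/50.576 + 0.0451 = 1.1044
τ_max = K·8FD/(πd³) → F_max = τ_allow·πd³/(8DK)
F_max = 584·π·11.8³/(8·161.0·1.1044) = 3.0145e+06/1422.5 = 2119.2 N

2120 N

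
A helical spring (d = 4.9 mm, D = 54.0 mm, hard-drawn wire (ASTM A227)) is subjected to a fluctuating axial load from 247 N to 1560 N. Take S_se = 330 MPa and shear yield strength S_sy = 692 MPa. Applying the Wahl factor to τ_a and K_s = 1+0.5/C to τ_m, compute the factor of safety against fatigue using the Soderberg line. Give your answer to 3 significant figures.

0.237

C = D/d = 54.0/4.9 = 11.0204; K_W = (4C−1)/(4C−4)+0.615/C = 1.1307; K_s = 1+0.5/C = 1.0454
F_a = (F_max−F_min)/2 = 656.5 N; F_m = (F_max+F_min)/2 = 903.5 N
τ_a = K_W·8F_aD/(πd³) = 1.1307 × 767.33 = 867.58 MPa
τ_m = K_s·8F_mD/(πd³) = 1.0454 × 1056 = 1103.9 MPa
Soderberg: 1/n_f = τ_a/S_se + τ_m/S_sy = 867.58/330 + 1103.9/692 = 2.62903 + 1.59528 = 4.2243
n_f = 1/4.2243 = 0.2367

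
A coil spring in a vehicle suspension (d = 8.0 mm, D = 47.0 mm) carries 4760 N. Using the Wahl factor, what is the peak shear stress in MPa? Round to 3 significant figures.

1400 MPa

Spring index C = D/d = 47.0/8.0 = 5.8750
K_W = (4C−1)/(4C−4) + 0.615/C = 22.500/19.500 + 0.1047 = 1.2585
τ₀ = 8FD/(πd³) = 8·4760·47.0/(π·8.0³) = 1.78976e+06/1608.5 = 1112.7 MPa
τ_max = K·τ₀ = 1.2585 × 1112.7 = 1400.4 MPa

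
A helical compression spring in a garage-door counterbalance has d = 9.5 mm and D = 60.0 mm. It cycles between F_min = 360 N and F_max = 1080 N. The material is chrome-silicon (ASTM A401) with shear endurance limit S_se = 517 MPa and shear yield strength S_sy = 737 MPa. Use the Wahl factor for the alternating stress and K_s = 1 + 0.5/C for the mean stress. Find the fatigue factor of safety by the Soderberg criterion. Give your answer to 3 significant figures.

2.93

C = D/d = 60.0/9.5 = 6.3158; K_W = (4C−1)/(4C−4)+0.615/C = 1.2385; K_s = 1+0.5/C = 1.0792
F_a = (F_max−F_min)/2 = 360 N; F_m = (F_max+F_min)/2 = 720 N
τ_a = K_W·8F_aD/(πd³) = 1.2385 × 64.154 = 79.452 MPa
τ_m = K_s·8F_mD/(πd³) = 1.0792 × 128.31 = 138.47 MPa
Soderberg: 1/n_f = τ_a/S_se + τ_m/S_sy = 79.452/517 + 138.47/737 = 0.15368 + 0.18788 = 0.34156
n_f = 1/0.34156 = 2.928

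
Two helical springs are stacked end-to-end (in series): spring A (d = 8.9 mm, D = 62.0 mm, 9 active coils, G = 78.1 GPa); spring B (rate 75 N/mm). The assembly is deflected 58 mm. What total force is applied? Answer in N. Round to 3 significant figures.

k_A = Gd⁴/(8D³N_a) = (78.1×10³)(8.9⁴)/(8·62.0³·9) = 28.556 N/mm
Series: 1/k_eq = 1/28.556 + 1/75 = 0.048352; k_eq = 20.682 N/mm
F = k_eq·δ = 20.682·58 = 1199.5 N

1200 N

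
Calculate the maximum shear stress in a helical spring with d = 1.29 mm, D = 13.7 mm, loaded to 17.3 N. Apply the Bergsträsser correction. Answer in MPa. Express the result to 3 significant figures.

317 MPa

Spring index C = D/d = 13.7/1.29 = 10.6202
K_B = (4C+2)/(4C−3) = 44.481/39.481 = 1.1266
τ₀ = 8FD/(πd³) = 8·17.3·13.7/(π·1.29³) = 1896.08/6.744 = 281.15 MPa
τ_max = K·τ₀ = 1.1266 × 281.15 = 316.76 MPa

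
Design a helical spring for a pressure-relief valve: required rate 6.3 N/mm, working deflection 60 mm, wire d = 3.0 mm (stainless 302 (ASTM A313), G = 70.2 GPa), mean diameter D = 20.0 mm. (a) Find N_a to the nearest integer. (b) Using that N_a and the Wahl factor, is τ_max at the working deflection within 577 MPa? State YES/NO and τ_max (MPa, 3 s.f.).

(a) 14 coils; (b) NO, τ_max = 880 MPa

N_a = Gd⁴/(8D³k) = (70.2×10³)(3.0⁴)/(8·20.0³·6.3) = 14.1 → N_a = 14
Actual rate k = Gd⁴/(8D³·14) = 6.3462 N/mm
Working load F = kδ = 6.3462·60 = 380.77 N
C = 20.0/3.0 = 6.6667; K_W = (4C−1)/(4C−4)+0.615/C = 1.2246
τ_max = K_W·8FD/(πd³) = 1.2246·718.24 = 879.56 MPa
τ_max > 577 MPa → exceeds allowable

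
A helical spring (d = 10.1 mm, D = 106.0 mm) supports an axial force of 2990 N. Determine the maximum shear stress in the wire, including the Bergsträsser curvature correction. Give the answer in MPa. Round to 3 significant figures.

884 MPa

Spring index C = D/d = 106.0/10.1 = 10.4950
K_B = (4C+2)/(4C−3) = 43.980/38.980 = 1.1283
τ₀ = 8FD/(πd³) = 8·2990·106.0/(π·10.1³) = 2.53552e+06/3236.8 = 783.34 MPa
τ_max = K·τ₀ = 1.1283 × 783.34 = 883.82 MPa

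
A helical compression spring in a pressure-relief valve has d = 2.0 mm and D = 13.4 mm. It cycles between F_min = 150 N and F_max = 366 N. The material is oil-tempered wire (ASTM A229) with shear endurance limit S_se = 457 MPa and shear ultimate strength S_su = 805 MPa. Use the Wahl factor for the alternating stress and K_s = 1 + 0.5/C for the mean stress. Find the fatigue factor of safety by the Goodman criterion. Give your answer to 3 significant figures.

0.370

C = D/d = 13.4/2.0 = 6.7000; K_W = (4C−1)/(4C−4)+0.615/C = 1.2234; K_s = 1+0.5/C = 1.0746
F_a = (F_max−F_min)/2 = 108 N; F_m = (F_max+F_min)/2 = 258 N
τ_a = K_W·8F_aD/(πd³) = 1.2234 × 460.66 = 563.56 MPa
τ_m = K_s·8F_mD/(πd³) = 1.0746 × 1100.5 = 1182.6 MPa
Goodman: 1/n_f = τ_a/S_se + τ_m/S_su = 563.56/457 + 1182.6/805 = 1.23316 + 1.46905 = 2.7022
n_f = 1/2.7022 = 0.3701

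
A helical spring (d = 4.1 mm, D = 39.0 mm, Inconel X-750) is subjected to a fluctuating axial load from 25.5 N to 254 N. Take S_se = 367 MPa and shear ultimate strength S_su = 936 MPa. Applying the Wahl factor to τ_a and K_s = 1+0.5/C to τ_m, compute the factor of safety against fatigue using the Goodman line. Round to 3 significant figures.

C = D/d = 39.0/4.1 = 9.5122; K_W = (4C−1)/(4C−4)+0.615/C = 1.1528; K_s = 1+0.5/C = 1.0526
F_a = (F_max−F_min)/2 = 114.25 N; F_m = (F_max+F_min)/2 = 139.75 N
τ_a = K_W·8F_aD/(πd³) = 1.1528 × 164.63 = 189.78 MPa
τ_m = K_s·8F_mD/(πd³) = 1.0526 × 201.37 = 211.96 MPa
Goodman: 1/n_f = τ_a/S_se + τ_m/S_su = 189.78/367 + 211.96/936 = 0.51711 + 0.22645 = 0.74356
n_f = 1/0.74356 = 1.345

1.34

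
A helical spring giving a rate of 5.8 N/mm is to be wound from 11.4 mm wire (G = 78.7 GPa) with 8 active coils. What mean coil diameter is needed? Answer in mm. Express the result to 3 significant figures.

D = (Gd⁴/(8N_a·k))^(1/3) = (78.7×10³·11.4⁴/(8·8·5.8))^(1/3)
  = (3.58085e+06)^(1/3) = 152.9897 mm

153 mm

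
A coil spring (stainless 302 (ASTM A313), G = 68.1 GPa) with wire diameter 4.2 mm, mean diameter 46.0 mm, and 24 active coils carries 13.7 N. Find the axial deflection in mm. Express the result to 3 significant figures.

k = Gd⁴/(8D³N_a) = (68.1×10³)(4.2⁴)/(8·46.0³·24) = 1.1339 N/mm
δ = F/k = 13.7 / 1.1339 = 12.082 mm

12.1 mm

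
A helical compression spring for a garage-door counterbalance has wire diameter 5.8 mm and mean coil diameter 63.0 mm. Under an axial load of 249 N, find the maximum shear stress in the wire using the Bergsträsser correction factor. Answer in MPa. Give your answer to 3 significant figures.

Spring index C = D/d = 63.0/5.8 = 10.8621
K_B = (4C+2)/(4C−3) = 45.448/40.448 = 1.1236
τ₀ = 8FD/(πd³) = 8·249·63.0/(π·5.8³) = 125496/612.96 = 204.74 MPa
τ_max = K·τ₀ = 1.1236 × 204.74 = 230.05 MPa

230 MPa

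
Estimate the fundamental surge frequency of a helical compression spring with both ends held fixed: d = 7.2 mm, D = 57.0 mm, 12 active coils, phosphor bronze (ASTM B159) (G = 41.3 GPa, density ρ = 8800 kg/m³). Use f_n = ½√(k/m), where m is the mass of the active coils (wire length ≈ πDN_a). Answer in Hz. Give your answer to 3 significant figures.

k = Gd⁴/(8D³N_a) = (41.3×10³)(7.2⁴)/(8·57.0³·12) = 6.2429 N/mm = 6242.9 N/m
Wire length L = πDN_a = π·57.0·12 = 2148.8 mm
m = ρ·(πd²/4)·L = 8800 × 40.715×10⁻⁶ m² × 2.1488 m = 0.76992 kg
f_n = ½√(k/m) = 0.5·√(6242.9/0.76992) = 0.5·√(8108.5) = 45.024 Hz

45.0 Hz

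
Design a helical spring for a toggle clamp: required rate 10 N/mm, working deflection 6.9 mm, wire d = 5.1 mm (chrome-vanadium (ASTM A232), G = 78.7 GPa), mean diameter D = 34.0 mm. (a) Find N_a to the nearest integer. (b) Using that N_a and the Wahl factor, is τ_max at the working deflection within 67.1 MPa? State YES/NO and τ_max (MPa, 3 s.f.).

N_a = Gd⁴/(8D³k) = (78.7×10³)(5.1⁴)/(8·34.0³·10) = 16.93 → N_a = 17
Actual rate k = Gd⁴/(8D³·17) = 9.9605 N/mm
Working load F = kδ = 9.9605·6.9 = 68.727 N
C = 34.0/5.1 = 6.6667; K_W = (4C−1)/(4C−4)+0.615/C = 1.2246
τ_max = K_W·8FD/(πd³) = 1.2246·44.858 = 54.933 MPa
τ_max ≤ 67.1 MPa → acceptable

(a) 17 coils; (b) YES, τ_max = 54.9 MPa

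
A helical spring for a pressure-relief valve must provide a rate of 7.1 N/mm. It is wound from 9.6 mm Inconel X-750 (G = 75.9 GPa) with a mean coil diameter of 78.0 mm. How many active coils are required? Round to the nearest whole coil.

24

N_a = Gd⁴/(8D³k) = (75.9×10³ × 9.6⁴)/(8 × 78.0³ × 7.1)
    = 6.44654e+08 / 2.69546e+07 = 23.92 → 24 coils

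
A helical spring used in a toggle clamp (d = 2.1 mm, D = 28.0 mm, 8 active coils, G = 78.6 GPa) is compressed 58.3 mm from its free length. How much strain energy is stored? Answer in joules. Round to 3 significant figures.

1.85 J

k = Gd⁴/(8D³N_a) = (78.6×10³)(2.1⁴)/(8·28.0³·8) = 1.088 N/mm
U = ½kδ² = 0.5 × 1.088 × 58.3² = 1849.1 N·mm = 1.8491 J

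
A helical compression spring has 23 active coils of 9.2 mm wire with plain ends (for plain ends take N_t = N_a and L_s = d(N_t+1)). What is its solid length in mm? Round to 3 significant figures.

221 mm

plain ends: N_t = N_a = 23
L_s = d·(N_t+1) = 9.2 × 24 = 220.8 mm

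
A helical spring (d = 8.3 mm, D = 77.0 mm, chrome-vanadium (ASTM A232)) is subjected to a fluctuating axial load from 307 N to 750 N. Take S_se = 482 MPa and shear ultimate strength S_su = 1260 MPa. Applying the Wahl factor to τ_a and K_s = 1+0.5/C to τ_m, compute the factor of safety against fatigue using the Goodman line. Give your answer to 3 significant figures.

2.99

C = D/d = 77.0/8.3 = 9.2771; K_W = (4C−1)/(4C−4)+0.615/C = 1.1569; K_s = 1+0.5/C = 1.0539
F_a = (F_max−F_min)/2 = 221.5 N; F_m = (F_max+F_min)/2 = 528.5 N
τ_a = K_W·8F_aD/(πd³) = 1.1569 × 75.957 = 87.875 MPa
τ_m = K_s·8F_mD/(πd³) = 1.0539 × 181.23 = 191 MPa
Goodman: 1/n_f = τ_a/S_se + τ_m/S_su = 87.875/482 + 191/1260 = 0.18231 + 0.15159 = 0.3339
n_f = 1/0.3339 = 2.995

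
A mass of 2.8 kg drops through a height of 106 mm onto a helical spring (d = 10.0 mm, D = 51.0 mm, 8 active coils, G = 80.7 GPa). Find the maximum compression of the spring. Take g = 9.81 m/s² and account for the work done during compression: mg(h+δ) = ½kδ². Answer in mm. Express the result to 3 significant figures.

8.12 mm

k = Gd⁴/(8D³N_a) = (80.7×10³)(10.0⁴)/(8·51.0³·8) = 95.057 N/mm
W = mg = 2.8 × 9.81 = 27.468 N
½kδ² − Wδ − Wh = 0 → δ = (W + √(W² + 2kWh))/k
δ = (27.468 + √(754.49 + 553536))/95.057 = (27.468 + 744.51)/95.057 = 8.1212 mm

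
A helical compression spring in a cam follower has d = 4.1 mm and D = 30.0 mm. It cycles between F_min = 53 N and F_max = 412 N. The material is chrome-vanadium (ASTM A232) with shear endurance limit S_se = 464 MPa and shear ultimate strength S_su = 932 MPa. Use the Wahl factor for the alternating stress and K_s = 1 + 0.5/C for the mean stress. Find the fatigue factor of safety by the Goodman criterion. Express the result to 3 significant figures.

1.23

C = D/d = 30.0/4.1 = 7.3171; K_W = (4C−1)/(4C−4)+0.615/C = 1.2028; K_s = 1+0.5/C = 1.0683
F_a = (F_max−F_min)/2 = 179.5 N; F_m = (F_max+F_min)/2 = 232.5 N
τ_a = K_W·8F_aD/(πd³) = 1.2028 × 198.96 = 239.31 MPa
τ_m = K_s·8F_mD/(πd³) = 1.0683 × 257.71 = 275.32 MPa
Goodman: 1/n_f = τ_a/S_se + τ_m/S_su = 239.31/464 + 275.32/932 = 0.51575 + 0.29541 = 0.81116
n_f = 1/0.81116 = 1.233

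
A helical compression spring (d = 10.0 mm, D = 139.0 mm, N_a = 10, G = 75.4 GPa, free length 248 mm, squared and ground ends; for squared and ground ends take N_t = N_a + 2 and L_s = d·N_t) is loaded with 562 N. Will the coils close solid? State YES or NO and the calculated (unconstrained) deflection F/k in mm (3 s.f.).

YES, δ = 160 mm

k = Gd⁴/(8D³N_a) = (75.4×10³)(10.0⁴)/(8·139.0³·10) = 3.5094 N/mm
N_t = 12; L_s = 10.0·12 = 120 mm; δ_solid = L₀ − L_s = 248 − 120 = 128 mm
δ = F/k = 562/3.5094 = 160.14 mm
δ ≥ δ_solid → spring goes solid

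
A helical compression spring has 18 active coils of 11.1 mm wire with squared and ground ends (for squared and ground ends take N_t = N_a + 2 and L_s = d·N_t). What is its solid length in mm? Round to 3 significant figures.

squared and ground ends: N_t = N_a + 2 = 18 + 2 = 20
L_s = d·N_t = 11.1 × 20 = 222 mm

222 mm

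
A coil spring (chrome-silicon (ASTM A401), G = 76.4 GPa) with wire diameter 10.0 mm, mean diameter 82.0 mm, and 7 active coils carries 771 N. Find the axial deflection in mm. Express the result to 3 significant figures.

k = Gd⁴/(8D³N_a) = (76.4×10³)(10.0⁴)/(8·82.0³·7) = 24.744 N/mm
δ = F/k = 771 / 24.744 = 31.16 mm

31.2 mm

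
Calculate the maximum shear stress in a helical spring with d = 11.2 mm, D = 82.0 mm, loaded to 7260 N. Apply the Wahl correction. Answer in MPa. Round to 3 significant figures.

1300 MPa

Spring index C = D/d = 82.0/11.2 = 7.3214
K_W = (4C−1)/(4C−4) + 0.615/C = 28.286/25.286 + 0.0840 = 1.2026
τ₀ = 8FD/(πd³) = 8·7260·82.0/(π·11.2³) = 4.76256e+06/4413.7 = 1079 MPa
τ_max = K·τ₀ = 1.2026 × 1079 = 1297.7 MPa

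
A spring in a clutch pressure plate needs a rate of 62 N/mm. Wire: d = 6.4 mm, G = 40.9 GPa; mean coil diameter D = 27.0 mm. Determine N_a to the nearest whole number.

N_a = Gd⁴/(8D³k) = (40.9×10³ × 6.4⁴)/(8 × 27.0³ × 62)
    = 6.86188e+07 / 9.76277e+06 = 7.029 → 7 coils

7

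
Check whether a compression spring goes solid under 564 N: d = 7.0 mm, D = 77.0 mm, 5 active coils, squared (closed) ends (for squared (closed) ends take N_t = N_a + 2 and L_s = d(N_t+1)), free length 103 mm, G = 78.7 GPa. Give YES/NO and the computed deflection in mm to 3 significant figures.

k = Gd⁴/(8D³N_a) = (78.7×10³)(7.0⁴)/(8·77.0³·5) = 10.347 N/mm
N_t = 7; L_s = 7.0·8 = 56 mm; δ_solid = L₀ − L_s = 103 − 56 = 47 mm
δ = F/k = 564/10.347 = 54.506 mm
δ ≥ δ_solid → spring goes solid

YES, δ = 54.5 mm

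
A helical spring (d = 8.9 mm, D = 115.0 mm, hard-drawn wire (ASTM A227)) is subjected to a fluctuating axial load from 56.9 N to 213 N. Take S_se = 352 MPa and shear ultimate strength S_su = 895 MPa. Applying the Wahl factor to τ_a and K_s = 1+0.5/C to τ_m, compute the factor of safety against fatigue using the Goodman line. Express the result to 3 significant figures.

C = D/d = 115.0/8.9 = 12.9213; K_W = (4C−1)/(4C−4)+0.615/C = 1.1105; K_s = 1+0.5/C = 1.0387
F_a = (F_max−F_min)/2 = 78.05 N; F_m = (F_max+F_min)/2 = 134.95 N
τ_a = K_W·8F_aD/(πd³) = 1.1105 × 32.422 = 36.005 MPa
τ_m = K_s·8F_mD/(πd³) = 1.0387 × 56.058 = 58.228 MPa
Goodman: 1/n_f = τ_a/S_se + τ_m/S_su = 36.005/352 + 58.228/895 = 0.10229 + 0.06506 = 0.16735
n_f = 1/0.16735 = 5.976

5.98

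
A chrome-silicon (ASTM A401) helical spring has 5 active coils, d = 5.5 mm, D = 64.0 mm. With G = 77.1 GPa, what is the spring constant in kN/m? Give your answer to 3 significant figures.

6.73 kN/m

k = Gd⁴/(8D³N_a) = (77.1×10³ × 5.5⁴) / (8 × 64.0³ × 5)
  = 7.05513e+07 / 1.04858e+07 = 6.7283 N/mm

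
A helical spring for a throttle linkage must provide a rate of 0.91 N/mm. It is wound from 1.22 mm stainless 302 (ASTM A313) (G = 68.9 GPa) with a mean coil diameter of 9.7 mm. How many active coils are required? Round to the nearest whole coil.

N_a = Gd⁴/(8D³k) = (68.9×10³ × 1.22⁴)/(8 × 9.7³ × 0.91)
    = 152637 / 6644.26 = 22.97 → 23 coils

23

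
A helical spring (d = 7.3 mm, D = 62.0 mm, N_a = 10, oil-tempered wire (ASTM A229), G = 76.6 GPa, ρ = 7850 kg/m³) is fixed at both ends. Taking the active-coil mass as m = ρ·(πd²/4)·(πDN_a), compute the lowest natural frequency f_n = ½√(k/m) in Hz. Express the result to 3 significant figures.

66.8 Hz

k = Gd⁴/(8D³N_a) = (76.6×10³)(7.3⁴)/(8·62.0³·10) = 11.409 N/mm = 11409 N/m
Wire length L = πDN_a = π·62.0·10 = 1947.8 mm
m = ρ·(πd²/4)·L = 7850 × 41.854×10⁻⁶ m² × 1.9478 m = 0.63995 kg
f_n = ½√(k/m) = 0.5·√(11409/0.63995) = 0.5·√(17828) = 66.761 Hz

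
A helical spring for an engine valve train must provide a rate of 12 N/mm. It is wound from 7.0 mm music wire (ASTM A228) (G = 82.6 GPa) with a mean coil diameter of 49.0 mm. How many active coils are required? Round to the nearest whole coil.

N_a = Gd⁴/(8D³k) = (82.6×10³ × 7.0⁴)/(8 × 49.0³ × 12)
    = 1.98323e+08 / 1.12943e+07 = 17.56 → 18 coils

18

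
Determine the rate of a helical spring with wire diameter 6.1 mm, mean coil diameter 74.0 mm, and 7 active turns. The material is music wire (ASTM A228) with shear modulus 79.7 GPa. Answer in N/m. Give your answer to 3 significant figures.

k = Gd⁴/(8D³N_a) = (79.7×10³ × 6.1⁴) / (8 × 74.0³ × 7)
  = 1.10351e+08 / 2.26925e+07 = 4.8629 N/mm = 4862.9 N/m

4860 N/m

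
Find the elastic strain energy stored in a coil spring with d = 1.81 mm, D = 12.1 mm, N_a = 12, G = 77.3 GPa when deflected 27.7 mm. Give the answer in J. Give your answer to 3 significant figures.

1.87 J

k = Gd⁴/(8D³N_a) = (77.3×10³)(1.81⁴)/(8·12.1³·12) = 4.8783 N/mm
U = ½kδ² = 0.5 × 4.8783 × 27.7² = 1871.5 N·mm = 1.8715 J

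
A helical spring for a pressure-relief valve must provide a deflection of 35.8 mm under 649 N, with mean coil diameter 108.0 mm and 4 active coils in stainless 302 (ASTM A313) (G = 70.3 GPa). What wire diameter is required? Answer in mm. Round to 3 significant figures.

10.1 mm

Required rate k = F/δ = 649/35.8 = 18.128 N/mm
d = (8D³N_a·k / G)^(1/4) = (8·108.0³·4·18.128 / (70.3×10³))^0.25
  = (10395)^0.25 = 10.0973 mm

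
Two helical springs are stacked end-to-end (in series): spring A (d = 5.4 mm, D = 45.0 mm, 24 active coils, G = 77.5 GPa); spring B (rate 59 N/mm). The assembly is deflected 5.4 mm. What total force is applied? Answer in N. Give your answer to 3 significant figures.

k_A = Gd⁴/(8D³N_a) = (77.5×10³)(5.4⁴)/(8·45.0³·24) = 3.7665 N/mm
Series: 1/k_eq = 1/3.7665 + 1/59 = 0.28245; k_eq = 3.5405 N/mm
F = k_eq·δ = 3.5405·5.4 = 19.119 N

19.1 N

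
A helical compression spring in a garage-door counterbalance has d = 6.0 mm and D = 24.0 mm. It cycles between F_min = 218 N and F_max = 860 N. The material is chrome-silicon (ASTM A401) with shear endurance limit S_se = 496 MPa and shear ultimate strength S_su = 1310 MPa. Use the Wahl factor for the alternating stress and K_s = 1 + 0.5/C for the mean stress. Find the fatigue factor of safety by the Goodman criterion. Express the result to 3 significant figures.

2.58

C = D/d = 24.0/6.0 = 4.0000; K_W = (4C−1)/(4C−4)+0.615/C = 1.4038; K_s = 1+0.5/C = 1.1250
F_a = (F_max−F_min)/2 = 321 N; F_m = (F_max+F_min)/2 = 539 N
τ_a = K_W·8F_aD/(πd³) = 1.4038 × 90.824 = 127.49 MPa
τ_m = K_s·8F_mD/(πd³) = 1.1250 × 152.51 = 171.57 MPa
Goodman: 1/n_f = τ_a/S_se + τ_m/S_su = 127.49/496 + 171.57/1310 = 0.25705 + 0.13097 = 0.38801
n_f = 1/0.38801 = 2.577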